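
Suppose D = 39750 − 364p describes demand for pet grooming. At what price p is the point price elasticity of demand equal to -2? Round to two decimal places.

72.80

Ed = −364p/(39750 − 364p). Set this equal to -2:
364p = 2·(39750 − 364p) ⇒ 364p(1 + 2) = 2·39750
p = 2·39750 / (364·3) = 72.8021…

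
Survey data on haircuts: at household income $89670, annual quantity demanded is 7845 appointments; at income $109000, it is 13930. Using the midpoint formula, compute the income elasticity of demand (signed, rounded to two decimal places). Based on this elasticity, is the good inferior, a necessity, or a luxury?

%ΔQ = (13930 − 7845)/[( 7845 + 13930)/2] = 6085/10887.5 = 0.558897…
%ΔIncome = (109000 − 89670)/[( 89670 + 109000)/2] = 19330/99335 = 0.194594…
E_income = (6085/10887.5) / (19330/99335) = 2.8721…
E_income > 1 ⇒ normal good, luxury.

2.87; luxury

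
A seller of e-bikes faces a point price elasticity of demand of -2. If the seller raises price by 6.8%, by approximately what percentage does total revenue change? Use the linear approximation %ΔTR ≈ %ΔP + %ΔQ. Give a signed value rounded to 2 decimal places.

%ΔQ ≈ Ed × %ΔP = (-2) × (+6.8%) = -13.6000%
%ΔTR ≈ %ΔP + %ΔQ = (+6.8%) + (-13.6000%) = -6.8000%

-6.80%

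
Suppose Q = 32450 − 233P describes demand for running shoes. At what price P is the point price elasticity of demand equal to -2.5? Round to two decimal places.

99.48

Ed = −233P/(32450 − 233P). Set this equal to -2.5:
233P = 2.5·(32450 − 233P) ⇒ 233P(1 + 2.5) = 2.5·32450
P = 2.5·32450 / (233·3.5) = 99.4788…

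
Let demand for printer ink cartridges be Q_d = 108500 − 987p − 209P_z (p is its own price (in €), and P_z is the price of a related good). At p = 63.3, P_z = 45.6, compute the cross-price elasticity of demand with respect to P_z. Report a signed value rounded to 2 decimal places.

-0.26

At the given values, Q_d = 108500 − 987(63.3) − 209(45.6) = 36492.5.
∂Q_d/∂P_z = -209.
E = (-209) × (45.6/36492.5) = -0.2611…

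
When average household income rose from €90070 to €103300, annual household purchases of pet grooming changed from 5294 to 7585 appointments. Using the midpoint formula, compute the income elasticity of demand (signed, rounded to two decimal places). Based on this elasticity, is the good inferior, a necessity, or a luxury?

2.60; luxury

%ΔQ = (7585 − 5294)/[( 5294 + 7585)/2] = 2291/6439.5 = 0.355772…
%ΔIncome = (103300 − 90070)/[( 90070 + 103300)/2] = 13230/96685 = 0.136836…
E_income = (2291/6439.5) / (13230/96685) = 2.5999…
E_income > 1 ⇒ normal good, luxury.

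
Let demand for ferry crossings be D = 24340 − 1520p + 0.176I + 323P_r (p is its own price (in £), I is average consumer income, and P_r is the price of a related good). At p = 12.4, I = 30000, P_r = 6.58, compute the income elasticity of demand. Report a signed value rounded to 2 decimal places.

At the given values, D = 24340 − 1520(12.4) + 0.176(30000) + 323(6.58) = 12897.34.
∂D/∂I = 0.176.
E = (0.176) × (30000/12897.34) = 0.4093…

0.41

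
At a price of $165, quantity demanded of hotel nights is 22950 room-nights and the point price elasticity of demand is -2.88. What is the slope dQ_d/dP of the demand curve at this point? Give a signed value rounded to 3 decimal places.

-400.582

Ed = (dQ_d/dP)·(P/Q_d) ⇒ dQ_d/dP = Ed·Q_d/P = (-2.88)·22950/165 = -400.58181…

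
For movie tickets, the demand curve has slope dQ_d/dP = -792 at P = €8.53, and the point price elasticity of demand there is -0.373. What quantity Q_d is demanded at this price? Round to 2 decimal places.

18111.96

Ed = (dQ_d/dP)·(P/Q_d) ⇒ Q_d = (dQ_d/dP)·P/Ed = (-792)·8.53/(-0.373) = 18111.9571…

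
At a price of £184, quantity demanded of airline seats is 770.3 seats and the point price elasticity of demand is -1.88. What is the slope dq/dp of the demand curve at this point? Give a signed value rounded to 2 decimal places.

-7.87

Ed = (dq/dp)·(p/q) ⇒ dq/dp = Ed·q/p = (-1.88)·770.3/184 = -7.8704…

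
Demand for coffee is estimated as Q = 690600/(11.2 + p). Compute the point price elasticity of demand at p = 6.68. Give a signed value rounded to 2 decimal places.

-0.37

dQ/dp = −690600/(11.2 + p)² = -2160.19. At p = 6.68, Q = 38624.2.
Ed = (dQ/dp)·(p/Q) = (-2160.19) × (6.68/38624.2) = -0.3736…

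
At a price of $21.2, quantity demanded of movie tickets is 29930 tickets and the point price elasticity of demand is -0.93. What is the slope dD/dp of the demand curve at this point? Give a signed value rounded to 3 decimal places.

-1312.967

Ed = (dD/dp)·(p/D) ⇒ dD/dp = Ed·D/p = (-0.93)·29930/21.2 = -1312.96698…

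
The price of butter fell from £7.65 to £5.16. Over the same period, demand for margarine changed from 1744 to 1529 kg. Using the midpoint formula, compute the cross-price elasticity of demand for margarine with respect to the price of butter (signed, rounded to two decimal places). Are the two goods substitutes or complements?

%ΔQ_{margarine} = (1529 − 1744)/avg = -215/1636.5 = -0.131377…
%ΔP_{butter} = (5.16 − 7.65)/avg = -2.49/6.405 = -0.388758…
E_cross = (-215/1636.5) / (-2.49/6.405) = 0.3379…
E_cross > 0 ⇒ the goods are substitutes.

0.34; substitutes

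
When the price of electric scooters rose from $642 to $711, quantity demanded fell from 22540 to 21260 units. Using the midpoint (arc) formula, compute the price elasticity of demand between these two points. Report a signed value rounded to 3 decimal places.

%ΔQ = (21260 − 22540) / [(22540 + 21260)/2] = -1280/21900 = -0.058447…
%ΔP = (711 − 642) / [(642 + 711)/2] = 69/676.5 = 0.101995…
Arc Ed = %ΔQ / %ΔP = (-1280/21900) / (69/676.5) = -0.57303…

-0.573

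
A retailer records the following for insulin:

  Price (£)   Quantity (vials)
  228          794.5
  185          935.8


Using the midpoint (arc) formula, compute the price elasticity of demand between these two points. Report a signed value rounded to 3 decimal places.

%ΔQ = (935.8 − 794.5) / [(794.5 + 935.8)/2] = 141.3/865.15 = 0.163324…
%ΔP = (185 − 228) / [(228 + 185)/2] = -43/206.5 = -0.208232…
Arc Ed = %ΔQ / %ΔP = (141.3/865.15) / (-43/206.5) = -0.78433…

-0.784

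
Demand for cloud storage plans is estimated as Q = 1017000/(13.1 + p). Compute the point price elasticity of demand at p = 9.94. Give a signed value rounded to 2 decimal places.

-0.43

dQ/dp = −1017000/(13.1 + p)² = -1915.83. At p = 9.94, Q = 44140.6.
Ed = (dQ/dp)·(p/Q) = (-1915.83) × (9.94/44140.6) = -0.4314…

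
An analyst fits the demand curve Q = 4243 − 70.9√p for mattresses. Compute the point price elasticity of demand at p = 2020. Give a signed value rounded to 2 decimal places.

-1.51

dQ/dp = −70.9/(2√p) = -0.788752. At p = 2020, Q = 1056.44.
Ed = (dQ/dp)·(p/Q) = (-0.788752) × (2020/1056.44) = -1.5081…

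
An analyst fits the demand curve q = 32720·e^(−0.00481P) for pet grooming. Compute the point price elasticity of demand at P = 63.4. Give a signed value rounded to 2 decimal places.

-0.30

dq/dP = −0.00481·q = -116.016. At P = 63.4, q = 24119.8.
Ed = (dq/dP)·(P/q) = (-116.016) × (63.4/24119.8) = -0.3049…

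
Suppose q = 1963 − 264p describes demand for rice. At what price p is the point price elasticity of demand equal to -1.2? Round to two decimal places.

Ed = −264p/(1963 − 264p). Set this equal to -1.2:
264p = 1.2·(1963 − 264p) ⇒ 264p(1 + 1.2) = 1.2·1963
p = 1.2·1963 / (264·2.2) = 4.0557…

4.06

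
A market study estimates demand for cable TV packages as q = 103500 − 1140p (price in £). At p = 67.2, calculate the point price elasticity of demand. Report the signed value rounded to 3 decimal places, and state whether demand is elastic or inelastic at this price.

dq/dp = −1140. At p = 67.2, q = 103500 − 1140(67.2) = 26892.
Ed = (dq/dp)·(p/q) = −1140 × (67.2/26892) = -2.84872…
|Ed| = 2.849 > 1, so demand is elastic.

-2.849; elastic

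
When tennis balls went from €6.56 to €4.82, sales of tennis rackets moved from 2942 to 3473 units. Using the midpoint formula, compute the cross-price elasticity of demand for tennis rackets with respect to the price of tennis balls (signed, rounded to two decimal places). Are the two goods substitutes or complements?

%ΔQ_{tennis rackets} = (3473 − 2942)/avg = 531/3207.5 = 0.165549…
%ΔP_{tennis balls} = (4.82 − 6.56)/avg = -1.74/5.69 = -0.305799…
E_cross = (531/3207.5) / (-1.74/5.69) = -0.5413…
E_cross < 0 ⇒ the goods are complements.

-0.54; complements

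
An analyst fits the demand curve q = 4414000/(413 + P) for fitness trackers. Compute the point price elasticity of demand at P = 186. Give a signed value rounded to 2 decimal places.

-0.31

dq/dP = −4414000/(413 + P)² = -12.3021. At P = 186, q = 7368.95.
Ed = (dq/dP)·(P/q) = (-12.3021) × (186/7368.95) = -0.3105…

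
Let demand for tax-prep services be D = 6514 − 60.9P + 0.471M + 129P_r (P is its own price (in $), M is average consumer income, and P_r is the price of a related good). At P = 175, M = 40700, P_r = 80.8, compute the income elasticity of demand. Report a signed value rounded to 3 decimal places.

At the given values, D = 6514 − 60.9(175) + 0.471(40700) + 129(80.8) = 25449.4.
∂D/∂M = 0.471.
E = (0.471) × (40700/25449.4) = 0.75324…

0.753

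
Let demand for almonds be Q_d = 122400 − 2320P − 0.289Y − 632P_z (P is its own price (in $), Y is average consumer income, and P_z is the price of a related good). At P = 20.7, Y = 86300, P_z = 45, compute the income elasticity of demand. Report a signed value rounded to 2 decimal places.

-1.19

At the given values, Q_d = 122400 − 2320(20.7) − 0.289(86300) − 632(45) = 20995.3.
∂Q_d/∂Y = -0.289.
E = (-0.289) × (86300/20995.3) = -1.1879…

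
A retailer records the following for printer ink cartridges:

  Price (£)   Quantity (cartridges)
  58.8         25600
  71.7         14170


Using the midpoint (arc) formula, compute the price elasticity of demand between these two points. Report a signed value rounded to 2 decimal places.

%ΔQ = (14170 − 25600) / [(25600 + 14170)/2] = -11430/19885 = -0.574805…
%ΔP = (71.7 − 58.8) / [(58.8 + 71.7)/2] = 12.9/65.25 = 0.197701…
Arc Ed = %ΔQ / %ΔP = (-11430/19885) / (12.9/65.25) = -2.9074…

-2.91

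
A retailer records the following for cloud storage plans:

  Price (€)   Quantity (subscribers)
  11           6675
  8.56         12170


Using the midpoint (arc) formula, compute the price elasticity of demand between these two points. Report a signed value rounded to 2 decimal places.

%ΔQ = (12170 − 6675) / [(6675 + 12170)/2] = 5495/9422.5 = 0.583178…
%ΔP = (8.56 − 11) / [(11 + 8.56)/2] = -2.44/9.78 = -0.249488…
Arc Ed = %ΔQ / %ΔP = (5495/9422.5) / (-2.44/9.78) = -2.3374…

-2.34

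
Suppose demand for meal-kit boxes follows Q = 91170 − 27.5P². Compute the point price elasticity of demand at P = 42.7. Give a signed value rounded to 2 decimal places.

dQ/dP = −2·27.5·P = -2348.5. At P = 42.7, Q = 41029.525.
Ed = (dQ/dP)·(P/Q) = (-2348.5) × (42.7/41029.525) = -2.4441…

-2.44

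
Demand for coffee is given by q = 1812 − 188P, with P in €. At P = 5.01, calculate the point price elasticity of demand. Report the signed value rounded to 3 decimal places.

dq/dP = −188. At P = 5.01, q = 1812 − 188(5.01) = 870.12.
Ed = (dq/dP)·(P/q) = −188 × (5.01/870.12) = -1.08247…

-1.082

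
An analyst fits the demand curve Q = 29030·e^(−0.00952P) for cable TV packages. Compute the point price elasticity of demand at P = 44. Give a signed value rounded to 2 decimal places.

dQ/dP = −0.00952·Q = -181.789. At P = 44, Q = 19095.4.
Ed = (dQ/dP)·(P/Q) = (-181.789) × (44/19095.4) = -0.4188…

-0.42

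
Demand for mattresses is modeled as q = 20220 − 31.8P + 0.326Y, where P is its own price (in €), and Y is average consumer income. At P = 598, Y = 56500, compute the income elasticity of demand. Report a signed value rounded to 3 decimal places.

0.939

At the given values, q = 20220 − 31.8(598) + 0.326(56500) = 19622.6.
∂q/∂Y = 0.326.
E = (0.326) × (56500/19622.6) = 0.93866…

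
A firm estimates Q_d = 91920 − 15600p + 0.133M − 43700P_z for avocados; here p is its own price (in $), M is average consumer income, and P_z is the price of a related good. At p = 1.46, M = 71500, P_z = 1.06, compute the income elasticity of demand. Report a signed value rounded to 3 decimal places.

0.294

At the given values, Q_d = 91920 − 15600(1.46) + 0.133(71500) − 43700(1.06) = 32331.5.
∂Q_d/∂M = 0.133.
E = (0.133) × (71500/32331.5) = 0.29412…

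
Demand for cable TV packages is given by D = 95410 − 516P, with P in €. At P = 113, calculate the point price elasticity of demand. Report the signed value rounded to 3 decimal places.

dD/dP = −516. At P = 113, D = 95410 − 516(113) = 37102.
Ed = (dD/dP)·(P/D) = −516 × (113/37102) = -1.57155…

-1.572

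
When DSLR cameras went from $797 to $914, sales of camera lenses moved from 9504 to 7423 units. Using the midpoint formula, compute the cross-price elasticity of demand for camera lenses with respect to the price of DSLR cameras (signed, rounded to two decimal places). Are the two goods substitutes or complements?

-1.80; complements

%ΔQ_{camera lenses} = (7423 − 9504)/avg = -2081/8463.5 = -0.245879…
%ΔP_{DSLR cameras} = (914 − 797)/avg = 117/855.5 = 0.136762…
E_cross = (-2081/8463.5) / (117/855.5) = -1.7978…
E_cross < 0 ⇒ the goods are complements.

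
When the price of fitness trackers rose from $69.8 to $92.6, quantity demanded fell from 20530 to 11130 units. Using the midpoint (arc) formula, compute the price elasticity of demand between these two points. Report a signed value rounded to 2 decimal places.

%ΔQ = (11130 − 20530) / [(20530 + 11130)/2] = -9400/15830 = -0.593809…
%ΔP = (92.6 − 69.8) / [(69.8 + 92.6)/2] = 22.8/81.2 = 0.280788…
Arc Ed = %ΔQ / %ΔP = (-9400/15830) / (22.8/81.2) = -2.1147…

-2.11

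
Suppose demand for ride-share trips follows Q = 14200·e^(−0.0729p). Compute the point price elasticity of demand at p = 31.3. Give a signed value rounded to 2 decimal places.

dQ/dp = −0.0729·Q = -105.695. At p = 31.3, Q = 1449.87.
Ed = (dQ/dp)·(p/Q) = (-105.695) × (31.3/1449.87) = -2.2817…

-2.28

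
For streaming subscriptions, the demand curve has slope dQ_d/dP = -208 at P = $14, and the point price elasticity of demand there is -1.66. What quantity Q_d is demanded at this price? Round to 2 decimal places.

Ed = (dQ_d/dP)·(P/Q_d) ⇒ Q_d = (dQ_d/dP)·P/Ed = (-208)·14/(-1.66) = 1754.2168…

1754.22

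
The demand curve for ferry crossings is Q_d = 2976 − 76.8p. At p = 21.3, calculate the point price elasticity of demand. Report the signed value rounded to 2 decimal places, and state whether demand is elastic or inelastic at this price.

-1.22; elastic

dQ_d/dp = −76.8. At p = 21.3, Q_d = 2976 − 76.8(21.3) = 1340.16.
Ed = (dQ_d/dp)·(p/Q_d) = −76.8 × (21.3/1340.16) = -1.2206…
|Ed| = 1.22 > 1, so demand is elastic.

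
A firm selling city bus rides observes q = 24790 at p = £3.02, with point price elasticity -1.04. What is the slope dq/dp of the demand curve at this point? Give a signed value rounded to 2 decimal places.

Ed = (dq/dp)·(p/q) ⇒ dq/dp = Ed·q/p = (-1.04)·24790/3.02 = -8536.9536…

-8536.95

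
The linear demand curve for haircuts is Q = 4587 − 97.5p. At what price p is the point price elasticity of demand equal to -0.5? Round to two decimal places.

Ed = −97.5p/(4587 − 97.5p). Set this equal to -0.5:
97.5p = 0.5·(4587 − 97.5p) ⇒ 97.5p(1 + 0.5) = 0.5·4587
p = 0.5·4587 / (97.5·1.5) = 15.6820…

15.68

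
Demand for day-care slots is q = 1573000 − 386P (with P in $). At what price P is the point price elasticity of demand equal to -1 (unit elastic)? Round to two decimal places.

Ed = −386P/(1573000 − 386P). Set this equal to -1:
386P = 1·(1573000 − 386P) ⇒ 386P(1 + 1) = 1·1573000
P = 1·1573000 / (386·2) = 2037.5647…

2037.56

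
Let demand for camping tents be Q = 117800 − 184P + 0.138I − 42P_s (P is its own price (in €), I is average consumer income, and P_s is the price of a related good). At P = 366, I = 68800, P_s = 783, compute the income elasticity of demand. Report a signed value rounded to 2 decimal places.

At the given values, Q = 117800 − 184(366) + 0.138(68800) − 42(783) = 27064.4.
∂Q/∂I = 0.138.
E = (0.138) × (68800/27064.4) = 0.3508…

0.35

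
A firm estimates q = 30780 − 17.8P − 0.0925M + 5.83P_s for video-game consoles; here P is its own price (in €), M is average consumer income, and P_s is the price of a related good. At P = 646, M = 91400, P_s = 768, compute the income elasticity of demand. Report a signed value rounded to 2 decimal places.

-0.55

At the given values, q = 30780 − 17.8(646) − 0.0925(91400) + 5.83(768) = 15304.14.
∂q/∂M = -0.0925.
E = (-0.0925) × (91400/15304.14) = -0.5524…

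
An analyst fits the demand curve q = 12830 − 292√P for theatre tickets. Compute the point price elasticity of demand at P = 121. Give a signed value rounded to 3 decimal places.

dq/dP = −292/(2√P) = -13.2727. At P = 121, q = 9618.
Ed = (dq/dP)·(P/q) = (-13.2727) × (121/9618) = -0.16697…

-0.167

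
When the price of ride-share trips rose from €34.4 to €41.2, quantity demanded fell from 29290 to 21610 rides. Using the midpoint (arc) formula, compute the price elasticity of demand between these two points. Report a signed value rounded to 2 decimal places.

-1.68

%ΔQ = (21610 − 29290) / [(29290 + 21610)/2] = -7680/25450 = -0.301768…
%ΔP = (41.2 − 34.4) / [(34.4 + 41.2)/2] = 6.8/37.8 = 0.179894…
Arc Ed = %ΔQ / %ΔP = (-7680/25450) / (6.8/37.8) = -1.6774…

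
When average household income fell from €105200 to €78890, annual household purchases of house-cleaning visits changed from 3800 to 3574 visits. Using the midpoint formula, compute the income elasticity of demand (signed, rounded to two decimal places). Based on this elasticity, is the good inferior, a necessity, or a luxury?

%ΔQ = (3574 − 3800)/[( 3800 + 3574)/2] = -226/3687 = -0.061296…
%ΔIncome = (78890 − 105200)/[( 105200 + 78890)/2] = -26310/92045 = -0.285838…
E_income = (-226/3687) / (-26310/92045) = 0.2144…
0 < E_income < 1 ⇒ normal good, necessity.

0.21; necessity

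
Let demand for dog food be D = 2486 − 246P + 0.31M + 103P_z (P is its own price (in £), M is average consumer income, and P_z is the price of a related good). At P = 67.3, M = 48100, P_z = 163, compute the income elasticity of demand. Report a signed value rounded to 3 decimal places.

0.846

At the given values, D = 2486 − 246(67.3) + 0.31(48100) + 103(163) = 17630.2.
∂D/∂M = 0.31.
E = (0.31) × (48100/17630.2) = 0.84576…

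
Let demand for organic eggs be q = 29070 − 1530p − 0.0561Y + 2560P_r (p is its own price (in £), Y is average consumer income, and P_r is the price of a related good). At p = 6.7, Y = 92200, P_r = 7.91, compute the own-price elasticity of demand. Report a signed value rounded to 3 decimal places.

-0.302

At the given values, q = 29070 − 1530(6.7) − 0.0561(92200) + 2560(7.91) = 33896.18.
∂q/∂p = −1530.
E = (-1530) × (6.7/33896.18) = -0.30242…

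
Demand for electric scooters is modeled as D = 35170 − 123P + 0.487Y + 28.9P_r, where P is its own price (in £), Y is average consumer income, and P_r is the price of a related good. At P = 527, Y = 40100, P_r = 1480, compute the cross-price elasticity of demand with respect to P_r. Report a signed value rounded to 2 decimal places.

At the given values, D = 35170 − 123(527) + 0.487(40100) + 28.9(1480) = 32649.7.
∂D/∂P_r = 28.9.
E = (28.9) × (1480/32649.7) = 1.3100…

1.31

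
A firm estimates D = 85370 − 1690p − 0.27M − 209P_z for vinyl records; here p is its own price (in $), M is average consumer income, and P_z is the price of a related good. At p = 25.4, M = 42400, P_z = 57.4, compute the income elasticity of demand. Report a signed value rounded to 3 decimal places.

-0.603

At the given values, D = 85370 − 1690(25.4) − 0.27(42400) − 209(57.4) = 18999.4.
∂D/∂M = -0.27.
E = (-0.27) × (42400/18999.4) = -0.60254…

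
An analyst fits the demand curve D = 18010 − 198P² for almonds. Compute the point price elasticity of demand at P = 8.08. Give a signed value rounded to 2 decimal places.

-5.09

dD/dP = −2·198·P = -3199.68. At P = 8.08, D = 5083.2928.
Ed = (dD/dP)·(P/D) = (-3199.68) × (8.08/5083.2928) = -5.0859…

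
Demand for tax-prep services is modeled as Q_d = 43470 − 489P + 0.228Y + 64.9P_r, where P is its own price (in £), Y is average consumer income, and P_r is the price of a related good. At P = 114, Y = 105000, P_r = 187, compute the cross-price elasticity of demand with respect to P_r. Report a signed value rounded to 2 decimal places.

At the given values, Q_d = 43470 − 489(114) + 0.228(105000) + 64.9(187) = 23800.3.
∂Q_d/∂P_r = 64.9.
E = (64.9) × (187/23800.3) = 0.5099…

0.51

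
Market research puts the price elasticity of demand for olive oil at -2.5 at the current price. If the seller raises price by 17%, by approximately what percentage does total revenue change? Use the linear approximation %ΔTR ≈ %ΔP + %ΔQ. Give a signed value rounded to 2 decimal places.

-25.50%

%ΔQ ≈ Ed × %ΔP = (-2.5) × (+17%) = -42.5000%
%ΔTR ≈ %ΔP + %ΔQ = (+17%) + (-42.5000%) = -25.5000%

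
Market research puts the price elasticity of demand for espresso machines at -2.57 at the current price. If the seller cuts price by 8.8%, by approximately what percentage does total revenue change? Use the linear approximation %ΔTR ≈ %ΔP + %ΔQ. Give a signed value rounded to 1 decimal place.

%ΔQ ≈ Ed × %ΔP = (-2.57) × (-8.8%) = +22.6160%
%ΔTR ≈ %ΔP + %ΔQ = (-8.8%) + (+22.6160%) = +13.8160%

+13.8%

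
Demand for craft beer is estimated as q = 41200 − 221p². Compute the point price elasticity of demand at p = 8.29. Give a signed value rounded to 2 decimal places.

-1.17

dq/dp = −2·221·p = -3664.18. At p = 8.29, q = 26011.9739.
Ed = (dq/dp)·(p/q) = (-3664.18) × (8.29/26011.9739) = -1.1677…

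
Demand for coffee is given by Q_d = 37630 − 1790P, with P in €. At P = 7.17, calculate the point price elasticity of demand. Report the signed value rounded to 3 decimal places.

dQ_d/dP = −1790. At P = 7.17, Q_d = 37630 − 1790(7.17) = 24795.7.
Ed = (dQ_d/dP)·(P/Q_d) = −1790 × (7.17/24795.7) = -0.51760…

-0.518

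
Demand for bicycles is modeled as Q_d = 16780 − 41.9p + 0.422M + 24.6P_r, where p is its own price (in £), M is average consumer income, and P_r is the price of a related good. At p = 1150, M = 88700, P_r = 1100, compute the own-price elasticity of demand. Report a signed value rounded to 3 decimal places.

-1.456

At the given values, Q_d = 16780 − 41.9(1150) + 0.422(88700) + 24.6(1100) = 33086.4.
∂Q_d/∂p = −41.9.
E = (-41.9) × (1150/33086.4) = -1.45633…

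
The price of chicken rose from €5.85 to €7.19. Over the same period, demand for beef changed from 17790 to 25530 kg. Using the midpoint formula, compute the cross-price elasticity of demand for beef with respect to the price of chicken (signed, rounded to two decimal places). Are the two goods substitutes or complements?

1.74; substitutes

%ΔQ_{beef} = (25530 − 17790)/avg = 7740/21660 = 0.357340…
%ΔP_{chicken} = (7.19 − 5.85)/avg = 1.34/6.52 = 0.205521…
E_cross = (7740/21660) / (1.34/6.52) = 1.7387…
E_cross > 0 ⇒ the goods are substitutes.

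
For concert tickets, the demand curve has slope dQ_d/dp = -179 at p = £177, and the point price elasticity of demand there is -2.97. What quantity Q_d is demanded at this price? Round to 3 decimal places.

10667.677

Ed = (dQ_d/dp)·(p/Q_d) ⇒ Q_d = (dQ_d/dp)·p/Ed = (-179)·177/(-2.97) = 10667.67676…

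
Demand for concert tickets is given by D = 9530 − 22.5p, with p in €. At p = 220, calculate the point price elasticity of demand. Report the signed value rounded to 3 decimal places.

-1.081

dD/dp = −22.5. At p = 220, D = 9530 − 22.5(220) = 4580.
Ed = (dD/dp)·(p/D) = −22.5 × (220/4580) = -1.08078…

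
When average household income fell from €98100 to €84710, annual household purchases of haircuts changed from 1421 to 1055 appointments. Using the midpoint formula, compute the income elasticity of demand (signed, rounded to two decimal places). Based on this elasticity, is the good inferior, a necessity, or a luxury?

%ΔQ = (1055 − 1421)/[( 1421 + 1055)/2] = -366/1238 = -0.295638…
%ΔIncome = (84710 − 98100)/[( 98100 + 84710)/2] = -13390/91405 = -0.146490…
E_income = (-366/1238) / (-13390/91405) = 2.0181…
E_income > 1 ⇒ normal good, luxury.

2.02; luxury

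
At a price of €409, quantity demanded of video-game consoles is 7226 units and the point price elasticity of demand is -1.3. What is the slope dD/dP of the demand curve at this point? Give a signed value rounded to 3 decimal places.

-22.968

Ed = (dD/dP)·(P/D) ⇒ dD/dP = Ed·D/P = (-1.3)·7226/409 = -22.96772…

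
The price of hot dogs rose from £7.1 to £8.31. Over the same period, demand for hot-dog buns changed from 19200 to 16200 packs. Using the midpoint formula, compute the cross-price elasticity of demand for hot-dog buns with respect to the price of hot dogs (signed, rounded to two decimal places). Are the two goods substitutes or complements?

%ΔQ_{hot-dog buns} = (16200 − 19200)/avg = -3000/17700 = -0.169491…
%ΔP_{hot dogs} = (8.31 − 7.1)/avg = 1.21/7.705 = 0.157040…
E_cross = (-3000/17700) / (1.21/7.705) = -1.0792…
E_cross < 0 ⇒ the goods are complements.

-1.08; complements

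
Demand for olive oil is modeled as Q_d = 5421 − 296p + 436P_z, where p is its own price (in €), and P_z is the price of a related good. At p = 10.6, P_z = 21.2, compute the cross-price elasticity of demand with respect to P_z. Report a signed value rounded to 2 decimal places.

0.80

At the given values, Q_d = 5421 − 296(10.6) + 436(21.2) = 11526.6.
∂Q_d/∂P_z = 436.
E = (436) × (21.2/11526.6) = 0.8019…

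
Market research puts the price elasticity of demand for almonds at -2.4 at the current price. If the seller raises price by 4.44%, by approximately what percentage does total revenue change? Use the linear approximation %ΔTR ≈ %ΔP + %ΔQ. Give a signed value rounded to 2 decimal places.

%ΔQ ≈ Ed × %ΔP = (-2.4) × (+4.44%) = -10.6560%
%ΔTR ≈ %ΔP + %ΔQ = (+4.44%) + (-10.6560%) = -6.2160%

-6.22%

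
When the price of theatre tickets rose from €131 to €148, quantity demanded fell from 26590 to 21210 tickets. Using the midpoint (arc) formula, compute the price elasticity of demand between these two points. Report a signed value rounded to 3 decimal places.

%ΔQ = (21210 − 26590) / [(26590 + 21210)/2] = -5380/23900 = -0.225104…
%ΔP = (148 − 131) / [(131 + 148)/2] = 17/139.5 = 0.121863…
Arc Ed = %ΔQ / %ΔP = (-5380/23900) / (17/139.5) = -1.84718…

-1.847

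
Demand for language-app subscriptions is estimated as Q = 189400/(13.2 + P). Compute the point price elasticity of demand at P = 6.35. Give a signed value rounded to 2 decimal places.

-0.32

dQ/dP = −189400/(13.2 + P)² = -495.549. At P = 6.35, Q = 9687.98.
Ed = (dQ/dP)·(P/Q) = (-495.549) × (6.35/9687.98) = -0.3248…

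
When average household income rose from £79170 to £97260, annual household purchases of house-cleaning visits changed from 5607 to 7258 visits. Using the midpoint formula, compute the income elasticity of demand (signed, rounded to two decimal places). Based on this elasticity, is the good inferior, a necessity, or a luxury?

%ΔQ = (7258 − 5607)/[( 5607 + 7258)/2] = 1651/6432.5 = 0.256665…
%ΔIncome = (97260 − 79170)/[( 79170 + 97260)/2] = 18090/88215 = 0.205067…
E_income = (1651/6432.5) / (18090/88215) = 1.2516…
E_income > 1 ⇒ normal good, luxury.

1.25; luxury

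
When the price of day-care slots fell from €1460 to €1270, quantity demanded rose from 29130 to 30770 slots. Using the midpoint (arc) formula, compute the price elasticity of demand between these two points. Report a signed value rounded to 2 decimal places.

%ΔQ = (30770 − 29130) / [(29130 + 30770)/2] = 1640/29950 = 0.054757…
%ΔP = (1270 − 1460) / [(1460 + 1270)/2] = -190/1365 = -0.139194…
Arc Ed = %ΔQ / %ΔP = (1640/29950) / (-190/1365) = -0.3933…

-0.39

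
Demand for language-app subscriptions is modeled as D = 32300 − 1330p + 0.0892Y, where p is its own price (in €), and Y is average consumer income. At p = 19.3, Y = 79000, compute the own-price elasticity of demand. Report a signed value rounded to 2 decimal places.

At the given values, D = 32300 − 1330(19.3) + 0.0892(79000) = 13677.8.
∂D/∂p = −1330.
E = (-1330) × (19.3/13677.8) = -1.8766…

-1.88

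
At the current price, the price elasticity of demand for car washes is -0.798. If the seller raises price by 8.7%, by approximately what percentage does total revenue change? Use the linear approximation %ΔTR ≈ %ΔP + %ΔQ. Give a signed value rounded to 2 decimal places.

%ΔQ ≈ Ed × %ΔP = (-0.798) × (+8.7%) = -6.9426%
%ΔTR ≈ %ΔP + %ΔQ = (+8.7%) + (-6.9426%) = +1.7574%

+1.76%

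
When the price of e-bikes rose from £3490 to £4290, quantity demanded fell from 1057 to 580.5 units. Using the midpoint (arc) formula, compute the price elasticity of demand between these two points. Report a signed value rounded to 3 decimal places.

%ΔQ = (580.5 − 1057) / [(1057 + 580.5)/2] = -476.5/818.75 = -0.581984…
%ΔP = (4290 − 3490) / [(3490 + 4290)/2] = 800/3890 = 0.205655…
Arc Ed = %ΔQ / %ΔP = (-476.5/818.75) / (800/3890) = -2.82990…

-2.830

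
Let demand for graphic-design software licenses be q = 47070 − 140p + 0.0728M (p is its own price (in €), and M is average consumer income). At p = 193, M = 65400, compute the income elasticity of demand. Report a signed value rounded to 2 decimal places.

At the given values, q = 47070 − 140(193) + 0.0728(65400) = 24811.12.
∂q/∂M = 0.0728.
E = (0.0728) × (65400/24811.12) = 0.1918…

0.19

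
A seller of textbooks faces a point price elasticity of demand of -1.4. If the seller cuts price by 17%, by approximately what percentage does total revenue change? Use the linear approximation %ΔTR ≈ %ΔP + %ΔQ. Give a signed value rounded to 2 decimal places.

%ΔQ ≈ Ed × %ΔP = (-1.4) × (-17%) = +23.8000%
%ΔTR ≈ %ΔP + %ΔQ = (-17%) + (+23.8000%) = +6.8000%

+6.80%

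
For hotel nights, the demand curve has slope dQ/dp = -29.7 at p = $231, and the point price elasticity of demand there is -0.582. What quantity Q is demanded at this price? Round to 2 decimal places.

Ed = (dQ/dp)·(p/Q) ⇒ Q = (dQ/dp)·p/Ed = (-29.7)·231/(-0.582) = 11788.1443…

11788.14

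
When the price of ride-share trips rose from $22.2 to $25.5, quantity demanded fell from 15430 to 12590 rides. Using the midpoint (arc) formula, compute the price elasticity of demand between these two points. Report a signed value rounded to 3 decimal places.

-1.465

%ΔQ = (12590 − 15430) / [(15430 + 12590)/2] = -2840/14010 = -0.202712…
%ΔP = (25.5 − 22.2) / [(22.2 + 25.5)/2] = 3.3/23.85 = 0.138364…
Arc Ed = %ΔQ / %ΔP = (-2840/14010) / (3.3/23.85) = -1.46505…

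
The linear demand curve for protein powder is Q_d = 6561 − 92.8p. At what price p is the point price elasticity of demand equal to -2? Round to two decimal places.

Ed = −92.8p/(6561 − 92.8p). Set this equal to -2:
92.8p = 2·(6561 − 92.8p) ⇒ 92.8p(1 + 2) = 2·6561
p = 2·6561 / (92.8·3) = 47.1336…

47.13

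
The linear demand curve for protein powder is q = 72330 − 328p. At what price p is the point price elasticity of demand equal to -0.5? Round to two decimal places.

73.51

Ed = −328p/(72330 − 328p). Set this equal to -0.5:
328p = 0.5·(72330 − 328p) ⇒ 328p(1 + 0.5) = 0.5·72330
p = 0.5·72330 / (328·1.5) = 73.5060…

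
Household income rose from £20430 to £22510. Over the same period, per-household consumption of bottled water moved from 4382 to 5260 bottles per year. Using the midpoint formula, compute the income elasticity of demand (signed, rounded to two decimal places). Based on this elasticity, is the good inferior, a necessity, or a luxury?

1.88; luxury

%ΔQ = (5260 − 4382)/[( 4382 + 5260)/2] = 878/4821 = 0.182119…
%ΔIncome = (22510 − 20430)/[( 20430 + 22510)/2] = 2080/21470 = 0.096879…
E_income = (878/4821) / (2080/21470) = 1.8798…
E_income > 1 ⇒ normal good, luxury.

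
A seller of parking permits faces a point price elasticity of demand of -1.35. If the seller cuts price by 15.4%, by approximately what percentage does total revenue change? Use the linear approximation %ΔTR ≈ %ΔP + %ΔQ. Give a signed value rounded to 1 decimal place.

+5.4%

%ΔQ ≈ Ed × %ΔP = (-1.35) × (-15.4%) = +20.7900%
%ΔTR ≈ %ΔP + %ΔQ = (-15.4%) + (+20.7900%) = +5.3900%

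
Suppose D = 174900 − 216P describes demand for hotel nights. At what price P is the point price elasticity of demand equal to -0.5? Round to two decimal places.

269.91

Ed = −216P/(174900 − 216P). Set this equal to -0.5:
216P = 0.5·(174900 − 216P) ⇒ 216P(1 + 0.5) = 0.5·174900
P = 0.5·174900 / (216·1.5) = 269.9074…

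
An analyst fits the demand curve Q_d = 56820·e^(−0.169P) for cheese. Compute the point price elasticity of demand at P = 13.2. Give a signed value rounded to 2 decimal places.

-2.23

dQ_d/dP = −0.169·Q_d = -1031.72. At P = 13.2, Q_d = 6104.88.
Ed = (dQ_d/dP)·(P/Q_d) = (-1031.72) × (13.2/6104.88) = -2.2308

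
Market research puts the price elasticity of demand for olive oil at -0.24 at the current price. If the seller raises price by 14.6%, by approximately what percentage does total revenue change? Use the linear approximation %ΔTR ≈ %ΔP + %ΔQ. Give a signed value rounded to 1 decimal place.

+11.1%

%ΔQ ≈ Ed × %ΔP = (-0.24) × (+14.6%) = -3.5040%
%ΔTR ≈ %ΔP + %ΔQ = (+14.6%) + (-3.5040%) = +11.0960%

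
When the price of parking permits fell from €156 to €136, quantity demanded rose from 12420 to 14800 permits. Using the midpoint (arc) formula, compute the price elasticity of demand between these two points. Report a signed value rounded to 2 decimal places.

%ΔQ = (14800 − 12420) / [(12420 + 14800)/2] = 2380/13610 = 0.174871…
%ΔP = (136 − 156) / [(156 + 136)/2] = -20/146 = -0.136986…
Arc Ed = %ΔQ / %ΔP = (2380/13610) / (-20/146) = -1.2765…

-1.28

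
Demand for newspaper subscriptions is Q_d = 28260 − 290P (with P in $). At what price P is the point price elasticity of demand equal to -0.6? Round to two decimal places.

36.54

Ed = −290P/(28260 − 290P). Set this equal to -0.6:
290P = 0.6·(28260 − 290P) ⇒ 290P(1 + 0.6) = 0.6·28260
P = 0.6·28260 / (290·1.6) = 36.5431…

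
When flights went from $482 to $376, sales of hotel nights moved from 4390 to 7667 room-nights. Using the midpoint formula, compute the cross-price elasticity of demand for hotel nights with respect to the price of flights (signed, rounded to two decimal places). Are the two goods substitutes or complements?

%ΔQ_{hotel nights} = (7667 − 4390)/avg = 3277/6028.5 = 0.543584…
%ΔP_{flights} = (376 − 482)/avg = -106/429 = -0.247086…
E_cross = (3277/6028.5) / (-106/429) = -2.1999…
E_cross < 0 ⇒ the goods are complements.

-2.20; complements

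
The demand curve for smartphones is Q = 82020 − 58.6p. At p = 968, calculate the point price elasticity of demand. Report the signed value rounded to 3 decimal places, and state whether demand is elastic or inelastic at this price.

dQ/dp = −58.6. At p = 968, Q = 82020 − 58.6(968) = 25295.2.
Ed = (dQ/dp)·(p/Q) = −58.6 × (968/25295.2) = -2.24251…
|Ed| = 2.243 > 1, so demand is elastic.

-2.243; elastic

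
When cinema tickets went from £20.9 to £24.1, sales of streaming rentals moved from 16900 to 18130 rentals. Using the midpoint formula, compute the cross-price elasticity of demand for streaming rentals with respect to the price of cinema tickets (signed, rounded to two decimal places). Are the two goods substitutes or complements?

0.49; substitutes

%ΔQ_{streaming rentals} = (18130 − 16900)/avg = 1230/17515 = 0.070225…
%ΔP_{cinema tickets} = (24.1 − 20.9)/avg = 3.2/22.5 = 0.142222…
E_cross = (1230/17515) / (3.2/22.5) = 0.4937…
E_cross > 0 ⇒ the goods are substitutes.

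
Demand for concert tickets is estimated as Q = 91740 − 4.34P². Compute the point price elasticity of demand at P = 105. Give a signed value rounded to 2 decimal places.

-2.18

dQ/dP = −2·4.34·P = -911.4. At P = 105, Q = 43891.5.
Ed = (dQ/dP)·(P/Q) = (-911.4) × (105/43891.5) = -2.1803…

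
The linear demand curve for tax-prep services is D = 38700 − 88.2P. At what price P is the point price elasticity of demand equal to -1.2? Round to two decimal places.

Ed = −88.2P/(38700 − 88.2P). Set this equal to -1.2:
88.2P = 1.2·(38700 − 88.2P) ⇒ 88.2P(1 + 1.2) = 1.2·38700
P = 1.2·38700 / (88.2·2.2) = 239.3320…

239.33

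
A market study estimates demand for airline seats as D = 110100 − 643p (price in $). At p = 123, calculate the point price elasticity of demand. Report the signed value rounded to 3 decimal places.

dD/dp = −643. At p = 123, D = 110100 − 643(123) = 31011.
Ed = (dD/dp)·(p/D) = −643 × (123/31011) = -2.55035…

-2.550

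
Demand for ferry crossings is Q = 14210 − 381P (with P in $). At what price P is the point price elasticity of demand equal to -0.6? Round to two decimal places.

Ed = −381P/(14210 − 381P). Set this equal to -0.6:
381P = 0.6·(14210 − 381P) ⇒ 381P(1 + 0.6) = 0.6·14210
P = 0.6·14210 / (381·1.6) = 13.9862…

13.99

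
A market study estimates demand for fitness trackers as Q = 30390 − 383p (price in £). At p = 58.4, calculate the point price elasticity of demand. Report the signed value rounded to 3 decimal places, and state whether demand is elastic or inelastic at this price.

dQ/dp = −383. At p = 58.4, Q = 30390 − 383(58.4) = 8022.8.
Ed = (dQ/dp)·(p/Q) = −383 × (58.4/8022.8) = -2.78795…
|Ed| = 2.788 > 1, so demand is elastic.

-2.788; elastic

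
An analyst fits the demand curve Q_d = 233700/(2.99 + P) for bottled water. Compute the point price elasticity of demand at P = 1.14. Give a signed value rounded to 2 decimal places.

dQ_d/dP = −233700/(2.99 + P)² = -13701.2. At P = 1.14, Q_d = 56586.
Ed = (dQ_d/dP)·(P/Q_d) = (-13701.2) × (1.14/56586) = -0.2760…

-0.28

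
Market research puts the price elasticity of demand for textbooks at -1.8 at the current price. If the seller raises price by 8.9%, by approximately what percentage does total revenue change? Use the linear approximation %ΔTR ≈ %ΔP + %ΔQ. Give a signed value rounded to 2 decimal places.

%ΔQ ≈ Ed × %ΔP = (-1.8) × (+8.9%) = -16.0200%
%ΔTR ≈ %ΔP + %ΔQ = (+8.9%) + (-16.0200%) = -7.1200%

-7.12%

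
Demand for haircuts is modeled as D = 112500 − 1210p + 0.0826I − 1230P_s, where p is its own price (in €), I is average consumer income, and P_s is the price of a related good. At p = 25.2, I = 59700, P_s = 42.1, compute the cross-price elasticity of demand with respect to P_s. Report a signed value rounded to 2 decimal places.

At the given values, D = 112500 − 1210(25.2) + 0.0826(59700) − 1230(42.1) = 35156.22.
∂D/∂P_s = -1230.
E = (-1230) × (42.1/35156.22) = -1.4729…

-1.47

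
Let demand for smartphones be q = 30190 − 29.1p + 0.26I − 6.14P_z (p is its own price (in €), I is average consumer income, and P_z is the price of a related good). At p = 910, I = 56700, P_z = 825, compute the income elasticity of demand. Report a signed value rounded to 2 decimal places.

At the given values, q = 30190 − 29.1(910) + 0.26(56700) − 6.14(825) = 13385.5.
∂q/∂I = 0.26.
E = (0.26) × (56700/13385.5) = 1.1013…

1.10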